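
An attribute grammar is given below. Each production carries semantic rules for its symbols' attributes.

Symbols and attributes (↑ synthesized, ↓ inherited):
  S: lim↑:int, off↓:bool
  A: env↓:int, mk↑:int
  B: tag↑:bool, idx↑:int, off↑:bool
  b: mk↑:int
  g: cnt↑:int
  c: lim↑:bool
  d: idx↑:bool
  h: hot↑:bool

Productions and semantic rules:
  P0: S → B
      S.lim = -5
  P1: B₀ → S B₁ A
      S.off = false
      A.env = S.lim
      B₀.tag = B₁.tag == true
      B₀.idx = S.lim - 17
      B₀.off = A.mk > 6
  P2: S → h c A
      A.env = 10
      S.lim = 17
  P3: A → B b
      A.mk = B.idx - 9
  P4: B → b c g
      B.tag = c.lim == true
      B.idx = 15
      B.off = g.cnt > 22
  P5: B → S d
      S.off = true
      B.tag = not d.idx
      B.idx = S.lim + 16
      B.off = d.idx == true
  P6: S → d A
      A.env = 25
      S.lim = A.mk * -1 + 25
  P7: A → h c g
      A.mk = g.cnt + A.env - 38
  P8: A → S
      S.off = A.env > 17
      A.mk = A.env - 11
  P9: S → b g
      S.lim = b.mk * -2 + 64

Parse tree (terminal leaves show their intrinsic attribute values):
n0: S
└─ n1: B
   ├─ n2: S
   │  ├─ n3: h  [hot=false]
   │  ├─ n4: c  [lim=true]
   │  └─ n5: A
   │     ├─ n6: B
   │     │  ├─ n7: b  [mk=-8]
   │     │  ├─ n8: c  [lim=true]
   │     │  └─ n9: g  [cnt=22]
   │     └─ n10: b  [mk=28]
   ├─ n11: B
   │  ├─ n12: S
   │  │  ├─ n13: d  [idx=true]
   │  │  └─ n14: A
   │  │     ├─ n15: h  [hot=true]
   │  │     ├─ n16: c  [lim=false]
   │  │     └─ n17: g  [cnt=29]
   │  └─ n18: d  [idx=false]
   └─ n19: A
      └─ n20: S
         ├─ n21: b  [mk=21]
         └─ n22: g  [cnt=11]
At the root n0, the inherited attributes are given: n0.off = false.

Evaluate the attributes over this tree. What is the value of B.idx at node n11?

1. n0.off = false  [given at root]
2. n2.off = false  [false]
3. n3.hot = false  [terminal]
4. n4.lim = true  [terminal]
5. n5.env = 10  [10]
6. n7.mk = -8  [terminal]
7. n8.lim = true  [terminal]
8. n9.cnt = 22  [terminal]
9. n6.tag = true  [c.lim == true]
10. n6.idx = 15  [15]
11. n6.off = false  [g.cnt > 22]
12. n10.mk = 28  [terminal]
13. n5.mk = 6  [B.idx - 9]
14. n2.lim = 17  [17]
15. n12.off = true  [true]
16. n13.idx = true  [terminal]
17. n14.env = 25  [25]
18. n15.hot = true  [terminal]
19. n16.lim = false  [terminal]
20. n17.cnt = 29  [terminal]
21. n14.mk = 16  [g.cnt + A.env - 38]
22. n12.lim = 9  [A.mk * -1 + 25]
23. n18.idx = false  [terminal]
24. n11.tag = true  [not d.idx]
25. n11.idx = 25  [S.lim + 16]
26. n11.off = false  [d.idx == true]
27. n19.env = 17  [S.lim]
28. n20.off = false  [A.env > 17]
29. n21.mk = 21  [terminal]
30. n22.cnt = 11  [terminal]
31. n20.lim = 22  [b.mk * -2 + 64]
32. n19.mk = 6  [A.env - 11]
33. n1.tag = true  [B₁.tag == true]
34. n1.idx = 0  [S.lim - 17]
35. n1.off = false  [A.mk > 6]
36. n0.lim = -5  [-5]

25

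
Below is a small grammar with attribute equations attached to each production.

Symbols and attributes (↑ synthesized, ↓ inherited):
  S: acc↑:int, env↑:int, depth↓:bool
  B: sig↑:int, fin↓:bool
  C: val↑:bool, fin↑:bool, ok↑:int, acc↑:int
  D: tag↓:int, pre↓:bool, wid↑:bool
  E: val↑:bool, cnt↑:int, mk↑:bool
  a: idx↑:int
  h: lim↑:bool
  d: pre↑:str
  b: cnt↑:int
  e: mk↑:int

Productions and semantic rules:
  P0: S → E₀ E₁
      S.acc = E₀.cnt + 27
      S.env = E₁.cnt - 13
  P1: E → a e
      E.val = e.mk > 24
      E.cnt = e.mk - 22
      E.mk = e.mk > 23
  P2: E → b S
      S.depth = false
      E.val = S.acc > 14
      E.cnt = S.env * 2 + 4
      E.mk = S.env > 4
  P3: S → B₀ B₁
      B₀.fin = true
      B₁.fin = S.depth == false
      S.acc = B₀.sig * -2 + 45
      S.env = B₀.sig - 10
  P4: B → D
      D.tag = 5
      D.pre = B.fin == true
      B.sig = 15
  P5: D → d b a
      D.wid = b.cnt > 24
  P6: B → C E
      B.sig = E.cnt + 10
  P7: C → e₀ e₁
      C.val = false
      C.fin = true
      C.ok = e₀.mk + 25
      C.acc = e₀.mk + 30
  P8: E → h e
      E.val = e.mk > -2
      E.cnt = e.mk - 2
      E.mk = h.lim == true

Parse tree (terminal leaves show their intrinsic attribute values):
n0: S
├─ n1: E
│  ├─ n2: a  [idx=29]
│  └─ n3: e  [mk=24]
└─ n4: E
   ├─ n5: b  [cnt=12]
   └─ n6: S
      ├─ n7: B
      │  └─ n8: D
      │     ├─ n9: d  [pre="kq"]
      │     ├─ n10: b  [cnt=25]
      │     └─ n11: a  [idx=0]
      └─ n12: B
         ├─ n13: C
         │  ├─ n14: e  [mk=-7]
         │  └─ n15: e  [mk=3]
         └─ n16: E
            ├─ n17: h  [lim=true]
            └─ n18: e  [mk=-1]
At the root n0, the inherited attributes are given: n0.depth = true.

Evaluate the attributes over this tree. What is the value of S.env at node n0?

1. n0.depth = true  [given at root]
2. n2.idx = 29  [terminal]
3. n3.mk = 24  [terminal]
4. n1.val = false  [e.mk > 24]
5. n1.cnt = 2  [e.mk - 22]
6. n1.mk = true  [e.mk > 23]
7. n5.cnt = 12  [terminal]
8. n6.depth = false  [false]
9. n7.fin = true  [true]
10. n8.tag = 5  [5]
11. n8.pre = true  [B.fin == true]
12. n9.pre = "kq"  [terminal]
13. n10.cnt = 25  [terminal]
14. n11.idx = 0  [terminal]
15. n8.wid = true  [b.cnt > 24]
16. n7.sig = 15  [15]
17. n12.fin = true  [S.depth == false]
18. n14.mk = -7  [terminal]
19. n15.mk = 3  [terminal]
20. n13.val = false  [false]
21. n13.fin = true  [true]
22. n13.ok = 18  [e₀.mk + 25]
23. n13.acc = 23  [e₀.mk + 30]
24. n17.lim = true  [terminal]
25. n18.mk = -1  [terminal]
26. n16.val = true  [e.mk > -2]
27. n16.cnt = -3  [e.mk - 2]
28. n16.mk = true  [h.lim == true]
29. n12.sig = 7  [E.cnt + 10]
30. n6.acc = 15  [B₀.sig * -2 + 45]
31. n6.env = 5  [B₀.sig - 10]
32. n4.val = true  [S.acc > 14]
33. n4.cnt = 14  [S.env * 2 + 4]
34. n4.mk = true  [S.env > 4]
35. n0.acc = 29  [E₀.cnt + 27]
36. n0.env = 1  [E₁.cnt - 13]

1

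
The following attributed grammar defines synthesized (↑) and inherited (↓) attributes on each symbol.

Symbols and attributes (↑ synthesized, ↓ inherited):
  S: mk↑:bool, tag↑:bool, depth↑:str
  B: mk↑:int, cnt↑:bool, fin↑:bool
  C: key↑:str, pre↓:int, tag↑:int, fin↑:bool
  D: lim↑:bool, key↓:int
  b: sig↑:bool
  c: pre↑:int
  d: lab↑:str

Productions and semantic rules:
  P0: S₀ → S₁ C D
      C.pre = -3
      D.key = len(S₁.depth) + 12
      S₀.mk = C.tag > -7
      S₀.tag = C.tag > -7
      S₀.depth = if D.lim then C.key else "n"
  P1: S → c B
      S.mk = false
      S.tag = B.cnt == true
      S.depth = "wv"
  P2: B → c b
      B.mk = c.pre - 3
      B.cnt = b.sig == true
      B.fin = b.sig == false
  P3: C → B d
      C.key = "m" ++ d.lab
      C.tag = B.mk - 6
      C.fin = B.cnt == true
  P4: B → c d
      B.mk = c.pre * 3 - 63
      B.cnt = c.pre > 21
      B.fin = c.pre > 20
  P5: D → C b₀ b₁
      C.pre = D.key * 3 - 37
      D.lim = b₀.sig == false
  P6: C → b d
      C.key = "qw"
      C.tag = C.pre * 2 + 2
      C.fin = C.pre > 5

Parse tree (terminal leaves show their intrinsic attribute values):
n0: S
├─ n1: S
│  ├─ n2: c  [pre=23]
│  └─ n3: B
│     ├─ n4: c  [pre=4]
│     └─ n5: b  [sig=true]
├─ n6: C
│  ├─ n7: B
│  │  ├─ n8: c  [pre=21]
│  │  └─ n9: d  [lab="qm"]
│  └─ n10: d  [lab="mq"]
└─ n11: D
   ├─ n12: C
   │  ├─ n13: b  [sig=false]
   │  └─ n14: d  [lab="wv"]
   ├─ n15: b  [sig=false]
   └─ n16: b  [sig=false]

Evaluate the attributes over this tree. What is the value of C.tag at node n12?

12

1. n2.pre = 23  [terminal]
2. n4.pre = 4  [terminal]
3. n5.sig = true  [terminal]
4. n3.mk = 1  [c.pre - 3]
5. n3.cnt = true  [b.sig == true]
6. n3.fin = false  [b.sig == false]
7. n1.mk = false  [false]
8. n1.tag = true  [B.cnt == true]
9. n1.depth = "wv"  ["wv"]
10. n6.pre = -3  [-3]
11. n8.pre = 21  [terminal]
12. n9.lab = "qm"  [terminal]
13. n7.mk = 0  [c.pre * 3 - 63]
14. n7.cnt = false  [c.pre > 21]
15. n7.fin = true  [c.pre > 20]
16. n10.lab = "mq"  [terminal]
17. n6.key = "mmq"  ["m" ++ d.lab]
18. n6.tag = -6  [B.mk - 6]
19. n6.fin = false  [B.cnt == true]
20. n11.key = 14  [len(S₁.depth) + 12]
21. n12.pre = 5  [D.key * 3 - 37]
22. n13.sig = false  [terminal]
23. n14.lab = "wv"  [terminal]
24. n12.key = "qw"  ["qw"]
25. n12.tag = 12  [C.pre * 2 + 2]
26. n12.fin = false  [C.pre > 5]
27. n15.sig = false  [terminal]
28. n16.sig = false  [terminal]
29. n11.lim = true  [b₀.sig == false]
30. n0.mk = true  [C.tag > -7]
31. n0.tag = true  [C.tag > -7]
32. n0.depth = "mmq"  [if D.lim then C.key else "n"]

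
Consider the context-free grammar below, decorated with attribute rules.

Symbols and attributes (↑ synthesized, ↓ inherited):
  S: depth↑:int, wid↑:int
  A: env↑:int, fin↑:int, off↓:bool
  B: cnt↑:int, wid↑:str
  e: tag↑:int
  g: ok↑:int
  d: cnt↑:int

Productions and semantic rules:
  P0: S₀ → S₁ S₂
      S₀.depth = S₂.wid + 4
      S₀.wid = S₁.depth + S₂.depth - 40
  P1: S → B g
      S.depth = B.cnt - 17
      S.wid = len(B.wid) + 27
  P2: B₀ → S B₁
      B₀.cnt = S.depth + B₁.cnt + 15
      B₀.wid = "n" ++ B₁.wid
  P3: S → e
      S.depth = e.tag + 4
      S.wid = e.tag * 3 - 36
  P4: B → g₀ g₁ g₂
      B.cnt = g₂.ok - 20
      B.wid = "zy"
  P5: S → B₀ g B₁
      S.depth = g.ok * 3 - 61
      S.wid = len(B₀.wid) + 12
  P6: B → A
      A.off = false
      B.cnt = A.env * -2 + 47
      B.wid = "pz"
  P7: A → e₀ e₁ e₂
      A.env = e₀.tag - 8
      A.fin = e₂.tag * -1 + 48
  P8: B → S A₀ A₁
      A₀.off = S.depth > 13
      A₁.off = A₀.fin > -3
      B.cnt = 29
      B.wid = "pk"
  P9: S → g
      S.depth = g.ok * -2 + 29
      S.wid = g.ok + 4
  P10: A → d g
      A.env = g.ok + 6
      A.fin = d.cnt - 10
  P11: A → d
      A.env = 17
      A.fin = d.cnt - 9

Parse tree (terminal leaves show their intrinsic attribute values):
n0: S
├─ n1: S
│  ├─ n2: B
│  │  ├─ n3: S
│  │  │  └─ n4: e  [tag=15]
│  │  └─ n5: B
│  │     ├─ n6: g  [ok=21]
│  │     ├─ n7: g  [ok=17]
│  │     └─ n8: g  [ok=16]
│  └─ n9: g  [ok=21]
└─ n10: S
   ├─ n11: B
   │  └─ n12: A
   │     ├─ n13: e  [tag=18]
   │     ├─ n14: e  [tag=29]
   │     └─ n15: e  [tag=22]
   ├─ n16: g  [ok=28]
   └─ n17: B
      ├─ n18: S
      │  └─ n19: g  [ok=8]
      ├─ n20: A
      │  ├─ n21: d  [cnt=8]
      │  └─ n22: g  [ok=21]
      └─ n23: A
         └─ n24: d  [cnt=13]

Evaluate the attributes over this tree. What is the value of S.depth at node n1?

1. n4.tag = 15  [terminal]
2. n3.depth = 19  [e.tag + 4]
3. n3.wid = 9  [e.tag * 3 - 36]
4. n6.ok = 21  [terminal]
5. n7.ok = 17  [terminal]
6. n8.ok = 16  [terminal]
7. n5.cnt = -4  [g₂.ok - 20]
8. n5.wid = "zy"  ["zy"]
9. n2.cnt = 30  [S.depth + B₁.cnt + 15]
10. n2.wid = "nzy"  ["n" ++ B₁.wid]
11. n9.ok = 21  [terminal]
12. n1.depth = 13  [B.cnt - 17]
13. n1.wid = 30  [len(B.wid) + 27]
14. n12.off = false  [false]
15. n13.tag = 18  [terminal]
16. n14.tag = 29  [terminal]
17. n15.tag = 22  [terminal]
18. n12.env = 10  [e₀.tag - 8]
19. n12.fin = 26  [e₂.tag * -1 + 48]
20. n11.cnt = 27  [A.env * -2 + 47]
21. n11.wid = "pz"  ["pz"]
22. n16.ok = 28  [terminal]
23. n19.ok = 8  [terminal]
24. n18.depth = 13  [g.ok * -2 + 29]
25. n18.wid = 12  [g.ok + 4]
26. n20.off = false  [S.depth > 13]
27. n21.cnt = 8  [terminal]
28. n22.ok = 21  [terminal]
29. n20.env = 27  [g.ok + 6]
30. n20.fin = -2  [d.cnt - 10]
31. n23.off = true  [A₀.fin > -3]
32. n24.cnt = 13  [terminal]
33. n23.env = 17  [17]
34. n23.fin = 4  [d.cnt - 9]
35. n17.cnt = 29  [29]
36. n17.wid = "pk"  ["pk"]
37. n10.depth = 23  [g.ok * 3 - 61]
38. n10.wid = 14  [len(B₀.wid) + 12]
39. n0.depth = 18  [S₂.wid + 4]
40. n0.wid = -4  [S₁.depth + S₂.depth - 40]

13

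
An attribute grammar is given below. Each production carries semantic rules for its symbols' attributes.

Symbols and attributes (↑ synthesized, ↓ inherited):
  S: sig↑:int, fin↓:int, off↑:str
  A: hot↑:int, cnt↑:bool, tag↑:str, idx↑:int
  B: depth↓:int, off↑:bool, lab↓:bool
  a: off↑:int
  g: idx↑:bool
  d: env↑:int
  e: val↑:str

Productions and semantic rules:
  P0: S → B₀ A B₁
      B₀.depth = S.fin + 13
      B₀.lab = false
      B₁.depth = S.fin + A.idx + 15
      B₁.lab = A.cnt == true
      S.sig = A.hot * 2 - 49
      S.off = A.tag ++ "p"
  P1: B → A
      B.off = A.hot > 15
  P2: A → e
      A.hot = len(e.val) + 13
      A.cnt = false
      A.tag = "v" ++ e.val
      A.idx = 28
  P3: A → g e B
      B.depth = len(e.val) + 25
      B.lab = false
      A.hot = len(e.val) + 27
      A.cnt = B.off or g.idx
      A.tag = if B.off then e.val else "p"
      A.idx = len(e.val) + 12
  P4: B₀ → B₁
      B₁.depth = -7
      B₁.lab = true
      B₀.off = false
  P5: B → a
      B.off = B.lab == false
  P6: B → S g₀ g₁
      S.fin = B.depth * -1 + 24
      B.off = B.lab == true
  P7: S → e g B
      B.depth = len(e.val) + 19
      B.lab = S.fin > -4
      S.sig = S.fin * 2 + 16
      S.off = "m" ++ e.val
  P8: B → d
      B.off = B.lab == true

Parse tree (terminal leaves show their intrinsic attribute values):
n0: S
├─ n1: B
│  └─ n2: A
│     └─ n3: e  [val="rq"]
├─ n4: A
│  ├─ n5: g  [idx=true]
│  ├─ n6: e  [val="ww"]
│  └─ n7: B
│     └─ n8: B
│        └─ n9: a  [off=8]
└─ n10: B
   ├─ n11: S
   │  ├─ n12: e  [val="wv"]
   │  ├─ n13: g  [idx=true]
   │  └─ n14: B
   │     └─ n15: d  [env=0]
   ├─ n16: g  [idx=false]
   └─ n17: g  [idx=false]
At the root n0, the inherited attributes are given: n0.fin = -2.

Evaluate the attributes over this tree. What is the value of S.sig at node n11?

10

1. n0.fin = -2  [given at root]
2. n1.depth = 11  [S.fin + 13]
3. n1.lab = false  [false]
4. n3.val = "rq"  [terminal]
5. n2.hot = 15  [len(e.val) + 13]
6. n2.cnt = false  [false]
7. n2.tag = "vrq"  ["v" ++ e.val]
8. n2.idx = 28  [28]
9. n1.off = false  [A.hot > 15]
10. n5.idx = true  [terminal]
11. n6.val = "ww"  [terminal]
12. n7.depth = 27  [len(e.val) + 25]
13. n7.lab = false  [false]
14. n8.depth = -7  [-7]
15. n8.lab = true  [true]
16. n9.off = 8  [terminal]
17. n8.off = false  [B.lab == false]
18. n7.off = false  [false]
19. n4.hot = 29  [len(e.val) + 27]
20. n4.cnt = true  [B.off or g.idx]
21. n4.tag = "p"  [if B.off then e.val else "p"]
22. n4.idx = 14  [len(e.val) + 12]
23. n10.depth = 27  [S.fin + A.idx + 15]
24. n10.lab = true  [A.cnt == true]
25. n11.fin = -3  [B.depth * -1 + 24]
26. n12.val = "wv"  [terminal]
27. n13.idx = true  [terminal]
28. n14.depth = 21  [len(e.val) + 19]
29. n14.lab = true  [S.fin > -4]
30. n15.env = 0  [terminal]
31. n14.off = true  [B.lab == true]
32. n11.sig = 10  [S.fin * 2 + 16]
33. n11.off = "mwv"  ["m" ++ e.val]
34. n16.idx = false  [terminal]
35. n17.idx = false  [terminal]
36. n10.off = true  [B.lab == true]
37. n0.sig = 9  [A.hot * 2 - 49]
38. n0.off = "pp"  [A.tag ++ "p"]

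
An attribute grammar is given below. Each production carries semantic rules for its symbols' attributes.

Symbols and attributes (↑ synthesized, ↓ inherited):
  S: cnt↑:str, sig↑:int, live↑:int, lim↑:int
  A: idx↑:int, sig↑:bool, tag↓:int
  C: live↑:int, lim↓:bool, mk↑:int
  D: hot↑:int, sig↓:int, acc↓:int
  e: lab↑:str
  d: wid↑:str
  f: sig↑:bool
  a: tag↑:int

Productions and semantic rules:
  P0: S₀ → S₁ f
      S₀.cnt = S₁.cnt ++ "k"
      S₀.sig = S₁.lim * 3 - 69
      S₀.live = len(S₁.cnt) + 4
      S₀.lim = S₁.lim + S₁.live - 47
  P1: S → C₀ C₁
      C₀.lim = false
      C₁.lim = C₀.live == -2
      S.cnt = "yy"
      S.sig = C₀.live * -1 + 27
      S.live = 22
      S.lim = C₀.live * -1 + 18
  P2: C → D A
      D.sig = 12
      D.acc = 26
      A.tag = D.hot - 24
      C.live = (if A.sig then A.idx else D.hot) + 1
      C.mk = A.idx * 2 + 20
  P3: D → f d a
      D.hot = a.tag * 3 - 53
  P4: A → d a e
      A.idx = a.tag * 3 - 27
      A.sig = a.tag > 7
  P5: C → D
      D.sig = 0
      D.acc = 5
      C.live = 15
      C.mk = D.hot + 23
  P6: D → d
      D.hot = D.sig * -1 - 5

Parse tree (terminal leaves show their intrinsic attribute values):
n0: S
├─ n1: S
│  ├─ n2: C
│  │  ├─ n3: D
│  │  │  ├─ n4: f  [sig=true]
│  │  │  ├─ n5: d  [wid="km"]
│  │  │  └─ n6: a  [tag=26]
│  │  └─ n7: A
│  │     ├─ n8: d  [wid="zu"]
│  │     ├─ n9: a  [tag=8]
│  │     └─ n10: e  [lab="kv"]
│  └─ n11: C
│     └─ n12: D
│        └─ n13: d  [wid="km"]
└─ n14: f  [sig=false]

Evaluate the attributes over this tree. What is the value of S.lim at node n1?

1. n2.lim = false  [false]
2. n3.sig = 12  [12]
3. n3.acc = 26  [26]
4. n4.sig = true  [terminal]
5. n5.wid = "km"  [terminal]
6. n6.tag = 26  [terminal]
7. n3.hot = 25  [a.tag * 3 - 53]
8. n7.tag = 1  [D.hot - 24]
9. n8.wid = "zu"  [terminal]
10. n9.tag = 8  [terminal]
11. n10.lab = "kv"  [terminal]
12. n7.idx = -3  [a.tag * 3 - 27]
13. n7.sig = true  [a.tag > 7]
14. n2.live = -2  [(if A.sig then A.idx else D.hot) + 1]
15. n2.mk = 14  [A.idx * 2 + 20]
16. n11.lim = true  [C₀.live == -2]
17. n12.sig = 0  [0]
18. n12.acc = 5  [5]
19. n13.wid = "km"  [terminal]
20. n12.hot = -5  [D.sig * -1 - 5]
21. n11.live = 15  [15]
22. n11.mk = 18  [D.hot + 23]
23. n1.cnt = "yy"  ["yy"]
24. n1.sig = 29  [C₀.live * -1 + 27]
25. n1.live = 22  [22]
26. n1.lim = 20  [C₀.live * -1 + 18]
27. n14.sig = false  [terminal]
28. n0.cnt = "yyk"  [S₁.cnt ++ "k"]
29. n0.sig = -9  [S₁.lim * 3 - 69]
30. n0.live = 6  [len(S₁.cnt) + 4]
31. n0.lim = -5  [S₁.lim + S₁.live - 47]

20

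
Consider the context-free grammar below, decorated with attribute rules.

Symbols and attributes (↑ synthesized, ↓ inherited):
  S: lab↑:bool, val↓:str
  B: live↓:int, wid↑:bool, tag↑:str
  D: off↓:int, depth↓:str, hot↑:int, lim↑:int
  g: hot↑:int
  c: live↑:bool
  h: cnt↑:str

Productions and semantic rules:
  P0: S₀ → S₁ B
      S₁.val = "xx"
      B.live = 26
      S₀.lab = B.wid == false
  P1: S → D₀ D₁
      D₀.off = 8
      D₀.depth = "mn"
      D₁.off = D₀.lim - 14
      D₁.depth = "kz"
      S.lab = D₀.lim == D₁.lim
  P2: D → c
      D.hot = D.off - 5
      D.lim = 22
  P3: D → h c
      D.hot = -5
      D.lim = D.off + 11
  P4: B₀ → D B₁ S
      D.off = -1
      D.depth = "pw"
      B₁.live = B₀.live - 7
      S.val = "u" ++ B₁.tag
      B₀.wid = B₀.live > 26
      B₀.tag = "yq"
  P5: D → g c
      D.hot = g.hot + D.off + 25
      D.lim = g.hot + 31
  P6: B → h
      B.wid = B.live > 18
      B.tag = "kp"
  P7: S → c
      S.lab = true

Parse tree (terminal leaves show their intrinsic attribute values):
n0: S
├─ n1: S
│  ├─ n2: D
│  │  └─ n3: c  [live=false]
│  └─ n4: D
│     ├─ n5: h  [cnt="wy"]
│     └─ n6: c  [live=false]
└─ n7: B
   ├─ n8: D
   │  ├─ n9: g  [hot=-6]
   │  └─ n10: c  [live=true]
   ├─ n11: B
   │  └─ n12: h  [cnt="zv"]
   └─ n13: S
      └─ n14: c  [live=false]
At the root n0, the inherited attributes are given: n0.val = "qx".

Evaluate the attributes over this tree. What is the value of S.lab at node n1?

false

1. n0.val = "qx"  [given at root]
2. n1.val = "xx"  ["xx"]
3. n2.off = 8  [8]
4. n2.depth = "mn"  ["mn"]
5. n3.live = false  [terminal]
6. n2.hot = 3  [D.off - 5]
7. n2.lim = 22  [22]
8. n4.off = 8  [D₀.lim - 14]
9. n4.depth = "kz"  ["kz"]
10. n5.cnt = "wy"  [terminal]
11. n6.live = false  [terminal]
12. n4.hot = -5  [-5]
13. n4.lim = 19  [D.off + 11]
14. n1.lab = false  [D₀.lim == D₁.lim]
15. n7.live = 26  [26]
16. n8.off = -1  [-1]
17. n8.depth = "pw"  ["pw"]
18. n9.hot = -6  [terminal]
19. n10.live = true  [terminal]
20. n8.hot = 18  [g.hot + D.off + 25]
21. n8.lim = 25  [g.hot + 31]
22. n11.live = 19  [B₀.live - 7]
23. n12.cnt = "zv"  [terminal]
24. n11.wid = true  [B.live > 18]
25. n11.tag = "kp"  ["kp"]
26. n13.val = "ukp"  ["u" ++ B₁.tag]
27. n14.live = false  [terminal]
28. n13.lab = true  [true]
29. n7.wid = false  [B₀.live > 26]
30. n7.tag = "yq"  ["yq"]
31. n0.lab = true  [B.wid == false]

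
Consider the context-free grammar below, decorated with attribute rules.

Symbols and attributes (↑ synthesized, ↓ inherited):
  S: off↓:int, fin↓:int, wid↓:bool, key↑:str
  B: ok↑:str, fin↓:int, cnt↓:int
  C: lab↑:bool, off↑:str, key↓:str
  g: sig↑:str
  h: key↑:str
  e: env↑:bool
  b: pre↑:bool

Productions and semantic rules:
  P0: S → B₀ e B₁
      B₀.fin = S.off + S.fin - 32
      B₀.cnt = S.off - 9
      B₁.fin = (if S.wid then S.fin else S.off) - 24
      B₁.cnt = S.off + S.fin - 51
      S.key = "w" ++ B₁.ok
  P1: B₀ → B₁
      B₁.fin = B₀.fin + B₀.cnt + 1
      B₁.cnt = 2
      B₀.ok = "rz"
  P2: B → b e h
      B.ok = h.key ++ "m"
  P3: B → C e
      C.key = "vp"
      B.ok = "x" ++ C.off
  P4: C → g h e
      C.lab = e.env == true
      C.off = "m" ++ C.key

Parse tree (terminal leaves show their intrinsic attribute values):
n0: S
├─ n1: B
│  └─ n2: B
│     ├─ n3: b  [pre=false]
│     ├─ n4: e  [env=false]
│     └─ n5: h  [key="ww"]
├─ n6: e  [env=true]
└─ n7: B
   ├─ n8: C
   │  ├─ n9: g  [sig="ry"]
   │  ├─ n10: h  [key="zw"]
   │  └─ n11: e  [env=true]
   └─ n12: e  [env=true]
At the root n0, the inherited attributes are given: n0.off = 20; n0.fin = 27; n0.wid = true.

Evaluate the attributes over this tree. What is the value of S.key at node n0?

"wxmvp"

1. n0.off = 20  [given at root]
2. n0.fin = 27  [given at root]
3. n0.wid = true  [given at root]
4. n1.fin = 15  [S.off + S.fin - 32]
5. n1.cnt = 11  [S.off - 9]
6. n2.fin = 27  [B₀.fin + B₀.cnt + 1]
7. n2.cnt = 2  [2]
8. n3.pre = false  [terminal]
9. n4.env = false  [terminal]
10. n5.key = "ww"  [terminal]
11. n2.ok = "wwm"  [h.key ++ "m"]
12. n1.ok = "rz"  ["rz"]
13. n6.env = true  [terminal]
14. n7.fin = 3  [(if S.wid then S.fin else S.off) - 24]
15. n7.cnt = -4  [S.off + S.fin - 51]
16. n8.key = "vp"  ["vp"]
17. n9.sig = "ry"  [terminal]
18. n10.key = "zw"  [terminal]
19. n11.env = true  [terminal]
20. n8.lab = true  [e.env == true]
21. n8.off = "mvp"  ["m" ++ C.key]
22. n12.env = true  [terminal]
23. n7.ok = "xmvp"  ["x" ++ C.off]
24. n0.key = "wxmvp"  ["w" ++ B₁.ok]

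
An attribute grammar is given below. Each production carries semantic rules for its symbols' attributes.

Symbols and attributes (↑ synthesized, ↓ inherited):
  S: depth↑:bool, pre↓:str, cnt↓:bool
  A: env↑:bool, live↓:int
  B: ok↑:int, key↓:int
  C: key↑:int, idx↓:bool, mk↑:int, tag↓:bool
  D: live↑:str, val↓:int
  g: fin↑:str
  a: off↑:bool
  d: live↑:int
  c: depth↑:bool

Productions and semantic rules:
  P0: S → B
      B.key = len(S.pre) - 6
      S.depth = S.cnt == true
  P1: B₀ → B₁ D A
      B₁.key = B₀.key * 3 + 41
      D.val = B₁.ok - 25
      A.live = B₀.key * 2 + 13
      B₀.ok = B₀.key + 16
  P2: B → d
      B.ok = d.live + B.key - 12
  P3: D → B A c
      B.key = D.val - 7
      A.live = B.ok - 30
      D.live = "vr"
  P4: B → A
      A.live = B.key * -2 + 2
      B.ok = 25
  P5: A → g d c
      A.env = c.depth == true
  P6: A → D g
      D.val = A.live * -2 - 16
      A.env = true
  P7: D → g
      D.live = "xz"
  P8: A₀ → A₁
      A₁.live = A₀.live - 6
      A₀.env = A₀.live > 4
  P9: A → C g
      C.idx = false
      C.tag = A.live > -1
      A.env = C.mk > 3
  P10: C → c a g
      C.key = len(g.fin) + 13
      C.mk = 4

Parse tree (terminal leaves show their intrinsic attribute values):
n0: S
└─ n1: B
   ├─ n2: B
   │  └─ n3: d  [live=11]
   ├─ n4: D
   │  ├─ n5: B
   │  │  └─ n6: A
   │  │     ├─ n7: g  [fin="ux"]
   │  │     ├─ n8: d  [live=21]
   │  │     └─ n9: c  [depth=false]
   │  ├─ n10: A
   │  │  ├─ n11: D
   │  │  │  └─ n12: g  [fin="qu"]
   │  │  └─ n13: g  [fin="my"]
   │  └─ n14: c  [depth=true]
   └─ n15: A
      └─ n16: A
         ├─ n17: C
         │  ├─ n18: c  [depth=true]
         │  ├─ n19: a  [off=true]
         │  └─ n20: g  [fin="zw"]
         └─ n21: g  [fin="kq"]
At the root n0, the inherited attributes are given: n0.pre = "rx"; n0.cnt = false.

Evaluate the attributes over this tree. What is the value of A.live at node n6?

1. n0.pre = "rx"  [given at root]
2. n0.cnt = false  [given at root]
3. n1.key = -4  [len(S.pre) - 6]
4. n2.key = 29  [B₀.key * 3 + 41]
5. n3.live = 11  [terminal]
6. n2.ok = 28  [d.live + B.key - 12]
7. n4.val = 3  [B₁.ok - 25]
8. n5.key = -4  [D.val - 7]
9. n6.live = 10  [B.key * -2 + 2]
10. n7.fin = "ux"  [terminal]
11. n8.live = 21  [terminal]
12. n9.depth = false  [terminal]
13. n6.env = false  [c.depth == true]
14. n5.ok = 25  [25]
15. n10.live = -5  [B.ok - 30]
16. n11.val = -6  [A.live * -2 - 16]
17. n12.fin = "qu"  [terminal]
18. n11.live = "xz"  ["xz"]
19. n13.fin = "my"  [terminal]
20. n10.env = true  [true]
21. n14.depth = true  [terminal]
22. n4.live = "vr"  ["vr"]
23. n15.live = 5  [B₀.key * 2 + 13]
24. n16.live = -1  [A₀.live - 6]
25. n17.idx = false  [false]
26. n17.tag = false  [A.live > -1]
27. n18.depth = true  [terminal]
28. n19.off = true  [terminal]
29. n20.fin = "zw"  [terminal]
30. n17.key = 15  [len(g.fin) + 13]
31. n17.mk = 4  [4]
32. n21.fin = "kq"  [terminal]
33. n16.env = true  [C.mk > 3]
34. n15.env = true  [A₀.live > 4]
35. n1.ok = 12  [B₀.key + 16]
36. n0.depth = false  [S.cnt == true]

10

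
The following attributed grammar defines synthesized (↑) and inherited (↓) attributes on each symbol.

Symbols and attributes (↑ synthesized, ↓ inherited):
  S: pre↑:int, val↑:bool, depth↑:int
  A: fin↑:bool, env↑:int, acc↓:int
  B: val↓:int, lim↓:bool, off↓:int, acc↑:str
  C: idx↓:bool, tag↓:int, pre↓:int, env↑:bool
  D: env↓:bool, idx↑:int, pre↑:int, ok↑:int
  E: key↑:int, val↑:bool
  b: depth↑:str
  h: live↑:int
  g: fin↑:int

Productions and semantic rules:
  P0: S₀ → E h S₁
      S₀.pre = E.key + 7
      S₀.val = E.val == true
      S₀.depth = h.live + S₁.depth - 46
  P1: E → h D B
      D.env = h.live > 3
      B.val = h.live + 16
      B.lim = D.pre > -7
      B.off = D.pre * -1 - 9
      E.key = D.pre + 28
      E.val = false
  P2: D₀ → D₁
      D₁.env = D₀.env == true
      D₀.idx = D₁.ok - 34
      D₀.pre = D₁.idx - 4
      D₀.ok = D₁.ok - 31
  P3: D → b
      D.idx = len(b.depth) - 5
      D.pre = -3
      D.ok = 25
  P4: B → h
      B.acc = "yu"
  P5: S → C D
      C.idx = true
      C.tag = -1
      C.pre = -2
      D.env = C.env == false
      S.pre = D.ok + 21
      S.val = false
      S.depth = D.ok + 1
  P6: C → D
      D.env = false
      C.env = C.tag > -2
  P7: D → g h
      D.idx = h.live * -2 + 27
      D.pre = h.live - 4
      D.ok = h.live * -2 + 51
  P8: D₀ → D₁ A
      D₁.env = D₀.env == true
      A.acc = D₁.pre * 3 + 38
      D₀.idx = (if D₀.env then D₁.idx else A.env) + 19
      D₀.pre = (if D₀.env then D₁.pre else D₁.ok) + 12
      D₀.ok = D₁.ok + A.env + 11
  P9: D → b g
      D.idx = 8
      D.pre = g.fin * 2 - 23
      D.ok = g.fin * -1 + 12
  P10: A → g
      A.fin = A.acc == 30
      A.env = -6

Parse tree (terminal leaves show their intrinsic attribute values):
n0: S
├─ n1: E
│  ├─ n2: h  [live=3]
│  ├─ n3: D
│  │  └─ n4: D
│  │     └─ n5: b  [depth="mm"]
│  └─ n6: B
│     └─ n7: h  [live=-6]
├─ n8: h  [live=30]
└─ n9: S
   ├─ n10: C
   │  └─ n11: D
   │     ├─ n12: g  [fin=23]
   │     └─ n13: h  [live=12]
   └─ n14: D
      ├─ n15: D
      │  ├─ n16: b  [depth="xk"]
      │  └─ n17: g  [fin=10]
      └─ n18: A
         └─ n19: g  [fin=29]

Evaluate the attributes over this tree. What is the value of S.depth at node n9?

1. n2.live = 3  [terminal]
2. n3.env = false  [h.live > 3]
3. n4.env = false  [D₀.env == true]
4. n5.depth = "mm"  [terminal]
5. n4.idx = -3  [len(b.depth) - 5]
6. n4.pre = -3  [-3]
7. n4.ok = 25  [25]
8. n3.idx = -9  [D₁.ok - 34]
9. n3.pre = -7  [D₁.idx - 4]
10. n3.ok = -6  [D₁.ok - 31]
11. n6.val = 19  [h.live + 16]
12. n6.lim = false  [D.pre > -7]
13. n6.off = -2  [D.pre * -1 - 9]
14. n7.live = -6  [terminal]
15. n6.acc = "yu"  ["yu"]
16. n1.key = 21  [D.pre + 28]
17. n1.val = false  [false]
18. n8.live = 30  [terminal]
19. n10.idx = true  [true]
20. n10.tag = -1  [-1]
21. n10.pre = -2  [-2]
22. n11.env = false  [false]
23. n12.fin = 23  [terminal]
24. n13.live = 12  [terminal]
25. n11.idx = 3  [h.live * -2 + 27]
26. n11.pre = 8  [h.live - 4]
27. n11.ok = 27  [h.live * -2 + 51]
28. n10.env = true  [C.tag > -2]
29. n14.env = false  [C.env == false]
30. n15.env = false  [D₀.env == true]
31. n16.depth = "xk"  [terminal]
32. n17.fin = 10  [terminal]
33. n15.idx = 8  [8]
34. n15.pre = -3  [g.fin * 2 - 23]
35. n15.ok = 2  [g.fin * -1 + 12]
36. n18.acc = 29  [D₁.pre * 3 + 38]
37. n19.fin = 29  [terminal]
38. n18.fin = false  [A.acc == 30]
39. n18.env = -6  [-6]
40. n14.idx = 13  [(if D₀.env then D₁.idx else A.env) + 19]
41. n14.pre = 14  [(if D₀.env then D₁.pre else D₁.ok) + 12]
42. n14.ok = 7  [D₁.ok + A.env + 11]
43. n9.pre = 28  [D.ok + 21]
44. n9.val = false  [false]
45. n9.depth = 8  [D.ok + 1]
46. n0.pre = 28  [E.key + 7]
47. n0.val = false  [E.val == true]
48. n0.depth = -8  [h.live + S₁.depth - 46]

8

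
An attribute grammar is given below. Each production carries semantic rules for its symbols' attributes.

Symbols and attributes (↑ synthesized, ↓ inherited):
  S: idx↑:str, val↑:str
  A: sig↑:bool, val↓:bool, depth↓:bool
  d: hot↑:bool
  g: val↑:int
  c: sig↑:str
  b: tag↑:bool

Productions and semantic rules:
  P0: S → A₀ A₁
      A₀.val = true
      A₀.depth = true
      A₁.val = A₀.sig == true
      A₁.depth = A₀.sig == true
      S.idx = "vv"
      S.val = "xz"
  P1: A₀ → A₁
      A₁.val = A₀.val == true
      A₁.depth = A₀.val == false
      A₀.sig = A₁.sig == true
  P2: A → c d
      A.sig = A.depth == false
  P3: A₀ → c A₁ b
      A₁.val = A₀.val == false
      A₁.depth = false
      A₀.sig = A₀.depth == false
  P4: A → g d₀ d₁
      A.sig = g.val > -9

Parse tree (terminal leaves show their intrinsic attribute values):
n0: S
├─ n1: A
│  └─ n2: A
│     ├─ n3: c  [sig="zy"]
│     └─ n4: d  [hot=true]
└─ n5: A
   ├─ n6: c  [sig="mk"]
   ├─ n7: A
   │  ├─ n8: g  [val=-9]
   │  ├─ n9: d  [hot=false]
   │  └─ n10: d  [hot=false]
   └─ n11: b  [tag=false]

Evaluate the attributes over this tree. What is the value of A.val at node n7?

false

1. n1.val = true  [true]
2. n1.depth = true  [true]
3. n2.val = true  [A₀.val == true]
4. n2.depth = false  [A₀.val == false]
5. n3.sig = "zy"  [terminal]
6. n4.hot = true  [terminal]
7. n2.sig = true  [A.depth == false]
8. n1.sig = true  [A₁.sig == true]
9. n5.val = true  [A₀.sig == true]
10. n5.depth = true  [A₀.sig == true]
11. n6.sig = "mk"  [terminal]
12. n7.val = false  [A₀.val == false]
13. n7.depth = false  [false]
14. n8.val = -9  [terminal]
15. n9.hot = false  [terminal]
16. n10.hot = false  [terminal]
17. n7.sig = false  [g.val > -9]
18. n11.tag = false  [terminal]
19. n5.sig = false  [A₀.depth == false]
20. n0.idx = "vv"  ["vv"]
21. n0.val = "xz"  ["xz"]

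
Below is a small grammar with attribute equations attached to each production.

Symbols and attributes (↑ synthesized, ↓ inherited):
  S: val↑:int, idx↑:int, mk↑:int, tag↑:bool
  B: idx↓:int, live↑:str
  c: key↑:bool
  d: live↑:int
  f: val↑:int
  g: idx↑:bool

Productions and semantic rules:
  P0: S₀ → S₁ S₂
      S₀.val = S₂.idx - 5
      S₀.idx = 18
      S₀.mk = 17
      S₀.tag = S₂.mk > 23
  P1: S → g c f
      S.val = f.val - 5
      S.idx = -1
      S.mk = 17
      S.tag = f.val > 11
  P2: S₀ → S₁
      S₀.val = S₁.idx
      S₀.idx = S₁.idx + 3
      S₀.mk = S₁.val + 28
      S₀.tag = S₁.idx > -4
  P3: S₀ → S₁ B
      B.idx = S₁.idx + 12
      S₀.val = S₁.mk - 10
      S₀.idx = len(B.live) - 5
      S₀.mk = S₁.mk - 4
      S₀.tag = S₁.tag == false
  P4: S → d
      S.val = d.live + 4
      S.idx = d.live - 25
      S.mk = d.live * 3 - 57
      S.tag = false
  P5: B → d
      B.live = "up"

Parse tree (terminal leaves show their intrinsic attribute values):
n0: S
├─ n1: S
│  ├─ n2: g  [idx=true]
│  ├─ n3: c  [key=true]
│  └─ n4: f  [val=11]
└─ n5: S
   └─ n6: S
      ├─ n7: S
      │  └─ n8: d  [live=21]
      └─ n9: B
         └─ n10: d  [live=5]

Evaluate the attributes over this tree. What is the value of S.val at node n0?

1. n2.idx = true  [terminal]
2. n3.key = true  [terminal]
3. n4.val = 11  [terminal]
4. n1.val = 6  [f.val - 5]
5. n1.idx = -1  [-1]
6. n1.mk = 17  [17]
7. n1.tag = false  [f.val > 11]
8. n8.live = 21  [terminal]
9. n7.val = 25  [d.live + 4]
10. n7.idx = -4  [d.live - 25]
11. n7.mk = 6  [d.live * 3 - 57]
12. n7.tag = false  [false]
13. n9.idx = 8  [S₁.idx + 12]
14. n10.live = 5  [terminal]
15. n9.live = "up"  ["up"]
16. n6.val = -4  [S₁.mk - 10]
17. n6.idx = -3  [len(B.live) - 5]
18. n6.mk = 2  [S₁.mk - 4]
19. n6.tag = true  [S₁.tag == false]
20. n5.val = -3  [S₁.idx]
21. n5.idx = 0  [S₁.idx + 3]
22. n5.mk = 24  [S₁.val + 28]
23. n5.tag = true  [S₁.idx > -4]
24. n0.val = -5  [S₂.idx - 5]
25. n0.idx = 18  [18]
26. n0.mk = 17  [17]
27. n0.tag = true  [S₂.mk > 23]

-5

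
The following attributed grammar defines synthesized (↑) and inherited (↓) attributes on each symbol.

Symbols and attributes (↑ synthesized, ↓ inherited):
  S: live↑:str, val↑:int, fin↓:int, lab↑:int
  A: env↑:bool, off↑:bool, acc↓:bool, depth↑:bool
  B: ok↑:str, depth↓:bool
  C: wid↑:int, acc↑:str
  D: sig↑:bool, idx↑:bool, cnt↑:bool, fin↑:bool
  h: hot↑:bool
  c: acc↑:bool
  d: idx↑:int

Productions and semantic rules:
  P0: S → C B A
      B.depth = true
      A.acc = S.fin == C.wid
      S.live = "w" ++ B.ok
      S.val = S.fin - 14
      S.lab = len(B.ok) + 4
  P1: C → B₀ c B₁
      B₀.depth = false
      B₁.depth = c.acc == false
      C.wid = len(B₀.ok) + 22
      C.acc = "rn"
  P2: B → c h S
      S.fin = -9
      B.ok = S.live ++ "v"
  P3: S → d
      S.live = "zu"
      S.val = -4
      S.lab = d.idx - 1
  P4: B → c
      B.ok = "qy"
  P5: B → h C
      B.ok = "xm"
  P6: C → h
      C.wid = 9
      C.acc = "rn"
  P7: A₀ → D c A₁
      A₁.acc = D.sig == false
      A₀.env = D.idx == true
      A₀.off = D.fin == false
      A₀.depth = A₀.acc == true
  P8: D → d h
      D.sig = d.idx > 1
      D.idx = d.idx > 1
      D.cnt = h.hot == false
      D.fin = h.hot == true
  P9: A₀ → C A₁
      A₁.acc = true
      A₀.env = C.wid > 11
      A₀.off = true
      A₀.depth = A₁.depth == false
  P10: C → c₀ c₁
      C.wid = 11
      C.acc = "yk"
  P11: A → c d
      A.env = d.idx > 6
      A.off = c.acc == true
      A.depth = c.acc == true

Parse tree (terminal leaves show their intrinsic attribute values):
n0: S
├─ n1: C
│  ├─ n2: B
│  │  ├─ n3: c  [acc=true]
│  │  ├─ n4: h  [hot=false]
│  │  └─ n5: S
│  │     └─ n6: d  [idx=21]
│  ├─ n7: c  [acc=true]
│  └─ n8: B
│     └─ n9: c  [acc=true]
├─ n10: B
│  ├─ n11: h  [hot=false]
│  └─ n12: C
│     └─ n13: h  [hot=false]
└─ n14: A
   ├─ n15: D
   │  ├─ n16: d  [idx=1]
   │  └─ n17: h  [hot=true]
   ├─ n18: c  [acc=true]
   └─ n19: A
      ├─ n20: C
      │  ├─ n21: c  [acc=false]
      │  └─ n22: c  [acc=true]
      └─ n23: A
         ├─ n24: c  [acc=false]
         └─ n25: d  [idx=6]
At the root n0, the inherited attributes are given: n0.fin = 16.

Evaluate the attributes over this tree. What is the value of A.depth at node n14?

false

1. n0.fin = 16  [given at root]
2. n2.depth = false  [false]
3. n3.acc = true  [terminal]
4. n4.hot = false  [terminal]
5. n5.fin = -9  [-9]
6. n6.idx = 21  [terminal]
7. n5.live = "zu"  ["zu"]
8. n5.val = -4  [-4]
9. n5.lab = 20  [d.idx - 1]
10. n2.ok = "zuv"  [S.live ++ "v"]
11. n7.acc = true  [terminal]
12. n8.depth = false  [c.acc == false]
13. n9.acc = true  [terminal]
14. n8.ok = "qy"  ["qy"]
15. n1.wid = 25  [len(B₀.ok) + 22]
16. n1.acc = "rn"  ["rn"]
17. n10.depth = true  [true]
18. n11.hot = false  [terminal]
19. n13.hot = false  [terminal]
20. n12.wid = 9  [9]
21. n12.acc = "rn"  ["rn"]
22. n10.ok = "xm"  ["xm"]
23. n14.acc = false  [S.fin == C.wid]
24. n16.idx = 1  [terminal]
25. n17.hot = true  [terminal]
26. n15.sig = false  [d.idx > 1]
27. n15.idx = false  [d.idx > 1]
28. n15.cnt = false  [h.hot == false]
29. n15.fin = true  [h.hot == true]
30. n18.acc = true  [terminal]
31. n19.acc = true  [D.sig == false]
32. n21.acc = false  [terminal]
33. n22.acc = true  [terminal]
34. n20.wid = 11  [11]
35. n20.acc = "yk"  ["yk"]
36. n23.acc = true  [true]
37. n24.acc = false  [terminal]
38. n25.idx = 6  [terminal]
39. n23.env = false  [d.idx > 6]
40. n23.off = false  [c.acc == true]
41. n23.depth = false  [c.acc == true]
42. n19.env = false  [C.wid > 11]
43. n19.off = true  [true]
44. n19.depth = true  [A₁.depth == false]
45. n14.env = false  [D.idx == true]
46. n14.off = false  [D.fin == false]
47. n14.depth = false  [A₀.acc == true]
48. n0.live = "wxm"  ["w" ++ B.ok]
49. n0.val = 2  [S.fin - 14]
50. n0.lab = 6  [len(B.ok) + 4]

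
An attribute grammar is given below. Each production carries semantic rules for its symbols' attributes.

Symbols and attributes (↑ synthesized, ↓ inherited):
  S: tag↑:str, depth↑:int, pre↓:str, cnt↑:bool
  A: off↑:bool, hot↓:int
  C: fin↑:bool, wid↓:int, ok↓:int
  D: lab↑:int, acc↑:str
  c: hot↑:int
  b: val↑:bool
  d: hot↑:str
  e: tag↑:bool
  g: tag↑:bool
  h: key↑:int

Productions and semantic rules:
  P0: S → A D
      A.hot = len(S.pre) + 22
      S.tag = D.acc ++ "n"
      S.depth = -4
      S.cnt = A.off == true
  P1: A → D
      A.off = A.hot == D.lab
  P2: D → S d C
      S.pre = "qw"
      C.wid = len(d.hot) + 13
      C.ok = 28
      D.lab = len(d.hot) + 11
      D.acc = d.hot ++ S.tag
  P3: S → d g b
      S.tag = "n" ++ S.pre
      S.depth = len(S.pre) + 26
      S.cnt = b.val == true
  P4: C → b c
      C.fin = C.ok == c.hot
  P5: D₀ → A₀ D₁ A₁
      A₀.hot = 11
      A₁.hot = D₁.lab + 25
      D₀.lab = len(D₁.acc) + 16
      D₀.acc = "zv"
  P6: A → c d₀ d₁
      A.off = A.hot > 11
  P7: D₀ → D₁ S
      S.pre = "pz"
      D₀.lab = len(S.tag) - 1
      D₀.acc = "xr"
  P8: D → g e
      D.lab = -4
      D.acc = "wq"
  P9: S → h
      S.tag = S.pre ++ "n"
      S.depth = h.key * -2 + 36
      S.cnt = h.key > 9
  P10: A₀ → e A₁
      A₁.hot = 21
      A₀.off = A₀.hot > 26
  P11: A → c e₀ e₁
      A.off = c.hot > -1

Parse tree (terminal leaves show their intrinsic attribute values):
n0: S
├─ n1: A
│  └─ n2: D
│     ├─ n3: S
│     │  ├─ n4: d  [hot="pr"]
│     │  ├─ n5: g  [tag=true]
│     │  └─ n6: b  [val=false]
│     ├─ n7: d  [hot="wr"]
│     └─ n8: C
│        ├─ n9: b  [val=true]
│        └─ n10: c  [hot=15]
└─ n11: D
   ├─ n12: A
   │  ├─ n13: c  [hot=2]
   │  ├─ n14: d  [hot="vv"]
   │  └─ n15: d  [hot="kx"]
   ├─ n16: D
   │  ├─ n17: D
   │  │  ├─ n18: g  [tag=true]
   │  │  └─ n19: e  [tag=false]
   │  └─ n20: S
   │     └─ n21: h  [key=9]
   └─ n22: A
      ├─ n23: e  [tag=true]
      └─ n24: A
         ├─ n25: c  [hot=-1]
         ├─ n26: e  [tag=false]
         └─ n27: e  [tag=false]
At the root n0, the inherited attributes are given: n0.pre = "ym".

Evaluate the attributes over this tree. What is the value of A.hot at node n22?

1. n0.pre = "ym"  [given at root]
2. n1.hot = 24  [len(S.pre) + 22]
3. n3.pre = "qw"  ["qw"]
4. n4.hot = "pr"  [terminal]
5. n5.tag = true  [terminal]
6. n6.val = false  [terminal]
7. n3.tag = "nqw"  ["n" ++ S.pre]
8. n3.depth = 28  [len(S.pre) + 26]
9. n3.cnt = false  [b.val == true]
10. n7.hot = "wr"  [terminal]
11. n8.wid = 15  [len(d.hot) + 13]
12. n8.ok = 28  [28]
13. n9.val = true  [terminal]
14. n10.hot = 15  [terminal]
15. n8.fin = false  [C.ok == c.hot]
16. n2.lab = 13  [len(d.hot) + 11]
17. n2.acc = "wrnqw"  [d.hot ++ S.tag]
18. n1.off = false  [A.hot == D.lab]
19. n12.hot = 11  [11]
20. n13.hot = 2  [terminal]
21. n14.hot = "vv"  [terminal]
22. n15.hot = "kx"  [terminal]
23. n12.off = false  [A.hot > 11]
24. n18.tag = true  [terminal]
25. n19.tag = false  [terminal]
26. n17.lab = -4  [-4]
27. n17.acc = "wq"  ["wq"]
28. n20.pre = "pz"  ["pz"]
29. n21.key = 9  [terminal]
30. n20.tag = "pzn"  [S.pre ++ "n"]
31. n20.depth = 18  [h.key * -2 + 36]
32. n20.cnt = false  [h.key > 9]
33. n16.lab = 2  [len(S.tag) - 1]
34. n16.acc = "xr"  ["xr"]
35. n22.hot = 27  [D₁.lab + 25]
36. n23.tag = true  [terminal]
37. n24.hot = 21  [21]
38. n25.hot = -1  [terminal]
39. n26.tag = false  [terminal]
40. n27.tag = false  [terminal]
41. n24.off = false  [c.hot > -1]
42. n22.off = true  [A₀.hot > 26]
43. n11.lab = 18  [len(D₁.acc) + 16]
44. n11.acc = "zv"  ["zv"]
45. n0.tag = "zvn"  [D.acc ++ "n"]
46. n0.depth = -4  [-4]
47. n0.cnt = false  [A.off == true]

27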